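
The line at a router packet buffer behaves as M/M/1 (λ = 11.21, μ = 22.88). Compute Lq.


ρ = 11.21/22.88 = 0.4899
Lq = ρ²/(1−ρ) = 0.2400/0.5101 = 0.4706

Final: 0.4706


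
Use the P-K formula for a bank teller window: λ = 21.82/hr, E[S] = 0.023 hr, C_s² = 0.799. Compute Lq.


ρ = λ·E[S] = 21.82·0.023 = 0.5019
Lq = ρ²(1+C_s²)/(2(1−ρ)) = 0.2519·(1+0.799)/(2·0.4981)
= 0.2519·1.7990/0.9963 = 0.45479

Final: 0.45479


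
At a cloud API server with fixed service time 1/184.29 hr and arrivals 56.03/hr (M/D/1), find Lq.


ρ = 56.03/184.29 = 0.3040
M/D/1: Lq = ρ²/(2(1−ρ)) = 0.09244/(2·0.6960) = 0.06641

Final: 0.06641


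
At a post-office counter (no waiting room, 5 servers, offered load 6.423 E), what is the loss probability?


B(c,a) = (a^c/c!) / Σ_{k=0}^{c} a^k/k!
a^5/5! = 91.097900
Σ terms (k=0..5): 1.00000 + 6.42300 + 20.62746 + 44.16340 + 70.91538 + 91.09790 = 234.227148
B = 91.097900/234.227148 = 0.388930

Final: 0.388930


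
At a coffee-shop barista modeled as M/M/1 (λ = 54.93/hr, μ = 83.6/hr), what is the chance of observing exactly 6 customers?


ρ = 54.93/83.6 = 0.6571
P_n = (1−ρ)·ρ^n = (1 − 0.6571)·0.6571^6 = 0.3429·0.080467 = 0.027596

Final: 0.027596


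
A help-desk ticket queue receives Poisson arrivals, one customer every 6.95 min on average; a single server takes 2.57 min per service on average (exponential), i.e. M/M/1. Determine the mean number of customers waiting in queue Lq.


λ = 60/6.95 = 8.6331 /hr
μ = 60/2.57 = 23.3463 /hr
ρ = λ/μ = 8.6331/23.3463 = 0.3698
Lq = ρ²/(1−ρ) = 0.1367/0.6302 = 0.2170

Final: 0.2170


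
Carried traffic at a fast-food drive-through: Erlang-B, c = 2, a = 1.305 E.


B(2,1.305) = 0.269764 (Erlang-B)
Carried load = a(1 − B) = 1.305·(1 − 0.269764) = 1.305·0.730236 = 0.9530 E

Final: 0.9530 Erlangs


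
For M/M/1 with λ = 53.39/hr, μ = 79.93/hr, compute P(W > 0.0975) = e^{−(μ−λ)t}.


W ~ Exponential(μ−λ) for M/M/1.
μ − λ = 79.93 − 53.39 = 26.5400
P(W > t) = e^{−(μ−λ)t} = e^{−2.5877} = 0.075197

Final: 0.075197


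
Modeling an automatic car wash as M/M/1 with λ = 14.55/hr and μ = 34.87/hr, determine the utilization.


ρ = λ/μ = 14.55/34.87 = 0.4173

Final: 0.4173


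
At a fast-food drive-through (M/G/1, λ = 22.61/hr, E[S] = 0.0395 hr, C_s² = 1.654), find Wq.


ρ = λ·E[S] = 22.61·0.0395 = 0.8931
E[S²] = E[S]²(1+C_s²) = 0.0395²·(1+1.654) = 0.004141
Wq = λ·E[S²]/(2(1−ρ)) = 22.61·0.004141/(2·0.1069) = 0.43789 hr

Final: 0.43789 hr


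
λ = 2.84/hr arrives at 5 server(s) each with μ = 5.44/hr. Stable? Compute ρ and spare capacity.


Total capacity cμ = 5·5.44 = 27.20/hr
ρ = λ/(cμ) = 2.84/27.20 = 0.1044
Stable ⇔ ρ < 1: YES
Spare capacity = cμ − λ = 27.20 − 2.84 = 24.36/hr

Final: ρ = 0.1044; stable; margin = 24.36/hr


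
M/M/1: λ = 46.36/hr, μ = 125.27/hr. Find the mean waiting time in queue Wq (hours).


ρ = 46.36/125.27 = 0.3701
Wq = ρ/(μ−λ) = 0.3701/(125.27 − 46.36) = 0.3701/78.91 = 0.004690 hr

Final: 0.004690 hr


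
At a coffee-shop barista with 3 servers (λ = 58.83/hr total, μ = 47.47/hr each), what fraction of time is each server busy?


ρ = λ/(cμ) = 58.83/(3·47.47) = 58.83/142.41 = 0.4131

Final: 0.4131


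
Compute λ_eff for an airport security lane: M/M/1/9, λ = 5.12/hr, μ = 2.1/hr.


ρ = 2.4381; P_K = (1−ρ)ρ^9/(1−ρ^10) = 0.589923
λ_eff = λ(1 − P_K) = 5.12·(1 − 0.589923) = 5.12·0.410077 = 2.0996 /hr

Final: 2.0996 /hr


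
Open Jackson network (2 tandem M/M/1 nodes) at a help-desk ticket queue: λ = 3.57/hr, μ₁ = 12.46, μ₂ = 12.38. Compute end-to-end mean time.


Each node sees arrival rate λ = 3.57/hr (tandem ⇒ throughput preserved).
W₁ = 1/(μ₁−λ) = 1/(12.46−3.57) = 0.11249 hr
W₂ = 1/(μ₂−λ) = 1/(12.38−3.57) = 0.11351 hr
W_total = W₁ + W₂ = 0.11249 + 0.11351 = 0.22599 hr

Final: 0.22599 hr


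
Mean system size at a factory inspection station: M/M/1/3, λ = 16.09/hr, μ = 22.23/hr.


ρ = 16.09/22.23 = 0.7238
L = ρ[1 − (K+1)ρ^K + Kρ^(K+1)] / [(1−ρ)(1−ρ^(K+1))]
Numerator: 0.7238·(1 − 4·0.379184 + 3·0.274452) = 0.221931
Denominator: (0.2762)·(0.725548) = 0.200399
L = 0.221931/0.200399 = 1.1074

Final: 1.1074


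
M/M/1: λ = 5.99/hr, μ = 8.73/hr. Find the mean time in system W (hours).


W = 1/(μ−λ) = 1/(8.73 − 5.99) = 1/2.74 = 0.3650 hr

Final: 0.3650 hr


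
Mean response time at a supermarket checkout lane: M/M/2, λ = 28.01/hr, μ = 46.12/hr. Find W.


a = 0.6073; ρ = 0.3037; P₀ = 0.534137
Lq = P₀·a^c·ρ/(c!(1−ρ)²) = 0.06169
Wq = Lq/λ = 0.06169/28.01 = 0.002202 hr
W = Wq + 1/μ = 0.002202 + 0.02168 = 0.02389 hr

Final: 0.02389 hr


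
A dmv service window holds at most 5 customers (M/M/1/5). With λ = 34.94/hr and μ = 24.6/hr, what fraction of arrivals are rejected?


ρ = λ/μ = 34.94/24.6 = 1.4203
P_K = (1−ρ)ρ^K/(1−ρ^(K+1)) = (-0.4203·5.780148)/(1 − 8.209690)
= -2.429542/-7.209690 = 0.336983

Final: 0.336983


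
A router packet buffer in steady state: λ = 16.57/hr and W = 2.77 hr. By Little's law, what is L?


L = λW = 16.57·2.77 = 45.8989

Final: 45.8989


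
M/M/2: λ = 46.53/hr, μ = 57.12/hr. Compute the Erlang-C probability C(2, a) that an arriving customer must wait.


a = λ/μ = 0.8146; ρ = a/2 = 0.4073
P₀ = 0.421161 (from M/M/c formula)
C(c,a) = [a^c/(c!(1−ρ))]·P₀ = [0.66357/(2·0.5927)]·0.421161
= 0.55979·0.421161 = 0.235762

Final: 0.235762


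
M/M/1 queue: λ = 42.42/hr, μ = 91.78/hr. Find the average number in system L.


ρ = λ/μ = 42.42/91.78 = 0.4622
L = ρ/(1−ρ) = 0.4622/(1 − 0.4622) = 0.4622/0.5378 = 0.8594

Final: 0.8594


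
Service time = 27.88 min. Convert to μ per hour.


μ = 1/(service time) in consistent units.
1 hour = 60 min, so μ = 60/27.88 = 2.1521 per hour

Final: 2.1521 /hr


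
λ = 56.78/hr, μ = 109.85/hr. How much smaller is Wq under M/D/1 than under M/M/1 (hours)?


ρ = 56.78/109.85 = 0.5169
Wq(M/M/1) = ρ/(μ−λ) = 0.5169/53.07 = 0.009740 hr
Wq(M/D/1) = ρ/(2(μ−λ)) = 0.004870 hr
Savings = 0.009740 − 0.004870 = 0.004870 hr

Final: 0.004870 hr


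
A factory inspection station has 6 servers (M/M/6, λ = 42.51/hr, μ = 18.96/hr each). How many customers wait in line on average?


a = λ/μ = 2.2421; ρ = a/6 = 0.3737
P₀ = 0.105923
Lq = P₀·a^c·ρ / (c!·(1−ρ)²) = 0.105923·127.03302·0.3737/(720·0.39227)
= 0.01780

Final: 0.01780


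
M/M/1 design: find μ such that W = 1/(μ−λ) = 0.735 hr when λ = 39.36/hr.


W = 1/(μ−λ) ⇒ μ − λ = 1/W = 1/0.735 = 1.3605
μ = λ + 1/W = 39.36 + 1.3605 = 40.7205 per hr

Final: 40.7205 /hr


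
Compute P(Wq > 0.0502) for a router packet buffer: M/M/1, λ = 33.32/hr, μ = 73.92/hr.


ρ = 33.32/73.92 = 0.4508
P(Wq > t) = ρ·e^{−(μ−λ)t} = 0.4508·e^{−2.0381}
= 0.4508·0.130273 = 0.058722

Final: 0.058722


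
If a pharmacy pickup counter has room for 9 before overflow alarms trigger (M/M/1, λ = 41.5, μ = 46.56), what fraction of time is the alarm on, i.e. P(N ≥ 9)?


ρ = 41.5/46.56 = 0.8913
P(N ≥ n) = ρ^n = 0.8913^9 = 0.355072

Final: 0.355072


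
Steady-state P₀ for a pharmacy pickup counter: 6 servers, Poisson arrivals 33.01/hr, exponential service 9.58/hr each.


a = λ/μ = 33.01/9.58 = 3.4457; ρ = a/c = 0.5743
Σ_{k=0}^{5} a^k/k! (terms k=0..5) = 1.00000 + 3.44572 + 5.93649 + 6.81850 + 5.87366 + 4.04780 = 27.12217
Tail: a^6/(6!(1−ρ)) = 1673.70954/(720·0.4257) = 5.46047
P₀ = 1/(27.12217 + 5.46047) = 1/32.58265 = 0.030691

Final: 0.030691


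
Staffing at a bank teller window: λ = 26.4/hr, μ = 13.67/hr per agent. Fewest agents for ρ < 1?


Stability requires cμ > λ ⇔ c > λ/μ.
λ/μ = 26.4/13.67 = 1.9312
Minimum integer c = ⌊1.9312⌋ + 1 = 2
Check: 2·13.67 = 27.34 > 26.4, while 1·13.67 = 13.67 ≤ 26.4

Final: 2 servers


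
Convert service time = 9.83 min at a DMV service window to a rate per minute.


μ = 1/(service time) in consistent units.
1 minute = 1 min, so μ = 1/9.83 = 0.1017 per minute

Final: 0.1017 /min


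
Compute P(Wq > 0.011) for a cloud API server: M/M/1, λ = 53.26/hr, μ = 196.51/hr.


ρ = 53.26/196.51 = 0.2710
P(Wq > t) = ρ·e^{−(μ−λ)t} = 0.2710·e^{−1.5757}
= 0.2710·0.206852 = 0.056063

Final: 0.056063


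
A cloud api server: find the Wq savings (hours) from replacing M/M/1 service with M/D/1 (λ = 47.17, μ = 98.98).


ρ = 47.17/98.98 = 0.4766
Wq(M/M/1) = ρ/(μ−λ) = 0.4766/51.81 = 0.009198 hr
Wq(M/D/1) = ρ/(2(μ−λ)) = 0.004599 hr
Savings = 0.009198 − 0.004599 = 0.004599 hr

Final: 0.004599 hr


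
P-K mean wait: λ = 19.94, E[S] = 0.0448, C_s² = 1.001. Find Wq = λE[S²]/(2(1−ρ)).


ρ = λ·E[S] = 19.94·0.0448 = 0.8933
E[S²] = E[S]²(1+C_s²) = 0.0448²·(1+1.001) = 0.004016
Wq = λ·E[S²]/(2(1−ρ)) = 19.94·0.004016/(2·0.1067) = 0.37530 hr

Final: 0.37530 hr


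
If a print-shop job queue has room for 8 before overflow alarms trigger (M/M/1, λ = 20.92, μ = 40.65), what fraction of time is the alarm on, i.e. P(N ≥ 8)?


ρ = 20.92/40.65 = 0.5146
P(N ≥ n) = ρ^n = 0.5146^8 = 0.004920

Final: 0.004920


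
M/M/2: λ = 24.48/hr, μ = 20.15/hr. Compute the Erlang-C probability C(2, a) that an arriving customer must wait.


a = λ/μ = 1.2149; ρ = a/2 = 0.6074
P₀ = 0.244211 (from M/M/c formula)
C(c,a) = [a^c/(c!(1−ρ))]·P₀ = [1.47595/(2·0.3926)]·0.244211
= 1.87993·0.244211 = 0.459100

Final: 0.459100


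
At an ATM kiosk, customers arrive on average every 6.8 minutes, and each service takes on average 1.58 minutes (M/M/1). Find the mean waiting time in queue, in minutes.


λ = 60/6.8 = 8.8235 /hr
μ = 60/1.58 = 37.9747 /hr
ρ = λ/μ = 8.8235/37.9747 = 0.2324
Wq = ρ/(μ−λ) = 0.2324/(37.9747−8.8235) = 0.007971 hr
In minutes: 0.007971·60 = 0.4782 min

Final: 0.4782 min


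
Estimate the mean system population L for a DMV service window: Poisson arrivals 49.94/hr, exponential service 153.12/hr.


ρ = λ/μ = 49.94/153.12 = 0.3261
L = ρ/(1−ρ) = 0.3261/(1 − 0.3261) = 0.3261/0.6739 = 0.4840

Final: 0.4840


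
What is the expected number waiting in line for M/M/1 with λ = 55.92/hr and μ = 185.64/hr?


ρ = 55.92/185.64 = 0.3012
Lq = ρ²/(1−ρ) = 0.09074/0.6988 = 0.1299

Final: 0.1299


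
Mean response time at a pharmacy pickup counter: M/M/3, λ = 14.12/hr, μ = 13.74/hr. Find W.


a = 1.0277; ρ = 0.3426; P₀ = 0.353254
Lq = P₀·a^c·ρ/(c!(1−ρ)²) = 0.05064
Wq = Lq/λ = 0.05064/14.12 = 0.003586 hr
W = Wq + 1/μ = 0.003586 + 0.07278 = 0.07637 hr

Final: 0.07637 hr


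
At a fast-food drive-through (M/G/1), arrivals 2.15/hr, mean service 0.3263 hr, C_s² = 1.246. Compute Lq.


ρ = λ·E[S] = 2.15·0.3263 = 0.7015
Lq = ρ²(1+C_s²)/(2(1−ρ)) = 0.4922·(1+1.246)/(2·0.2985)
= 0.4922·2.2460/0.5969 = 1.85188

Final: 1.85188


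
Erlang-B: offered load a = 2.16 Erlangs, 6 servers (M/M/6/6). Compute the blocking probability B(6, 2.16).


B(c,a) = (a^c/c!) / Σ_{k=0}^{c} a^k/k!
a^6/6! = 0.141055
Σ terms (k=0..6): 1.00000 + 2.16000 + 2.33280 + 1.67962 + 0.90699 + 0.39182 + 0.14106 = 8.612285
B = 0.141055/8.612285 = 0.016378

Final: 0.016378


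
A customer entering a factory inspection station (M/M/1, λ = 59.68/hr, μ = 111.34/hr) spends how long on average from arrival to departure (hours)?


W = 1/(μ−λ) = 1/(111.34 − 59.68) = 1/51.66 = 0.01936 hr

Final: 0.01936 hr


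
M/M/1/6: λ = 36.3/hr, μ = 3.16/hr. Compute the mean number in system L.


ρ = 36.3/3.16 = 11.4873
L = ρ[1 − (K+1)ρ^K + Kρ^(K+1)] / [(1−ρ)(1−ρ^(K+1))]
Numerator: 11.4873·(1 − 7·2297826.610127 + 6·26395919.603672) = 1634542273.527408
Denominator: (-10.4873)·(-26395918.603672) = 276823019.786615
L = 1634542273.527408/276823019.786615 = 5.9046

Final: 5.9046


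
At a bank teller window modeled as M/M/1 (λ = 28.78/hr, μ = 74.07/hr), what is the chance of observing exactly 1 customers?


ρ = 28.78/74.07 = 0.3886
P_n = (1−ρ)·ρ^n = (1 − 0.3886)·0.3886^1 = 0.6114·0.388551 = 0.237579

Final: 0.237579


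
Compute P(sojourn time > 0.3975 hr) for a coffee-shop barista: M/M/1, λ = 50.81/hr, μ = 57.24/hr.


W ~ Exponential(μ−λ) for M/M/1.
μ − λ = 57.24 − 50.81 = 6.4300
P(W > t) = e^{−(μ−λ)t} = e^{−2.5559} = 0.077620

Final: 0.077620


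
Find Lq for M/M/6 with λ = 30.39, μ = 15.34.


a = λ/μ = 1.9811; ρ = a/6 = 0.3302
P₀ = 0.137726
Lq = P₀·a^c·ρ / (c!·(1−ρ)²) = 0.137726·60.45497·0.3302/(720·0.44866)
= 0.008511

Final: 0.008511


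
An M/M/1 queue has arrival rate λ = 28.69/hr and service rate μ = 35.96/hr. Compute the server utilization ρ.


ρ = λ/μ = 28.69/35.96 = 0.7978

Final: 0.7978


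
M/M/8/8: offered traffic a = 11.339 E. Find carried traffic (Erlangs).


B(8,11.339) = 0.396773 (Erlang-B)
Carried load = a(1 − B) = 11.339·(1 − 0.396773) = 11.339·0.603227 = 6.8400 E

Final: 6.8400 Erlangs


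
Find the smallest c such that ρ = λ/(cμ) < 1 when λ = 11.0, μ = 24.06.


Stability requires cμ > λ ⇔ c > λ/μ.
λ/μ = 11.0/24.06 = 0.4572
Minimum integer c = ⌊0.4572⌋ + 1 = 1
Check: 1·24.06 = 24.06 > 11.0, while 0·24.06 = 0.00 ≤ 11.0

Final: 1 servers


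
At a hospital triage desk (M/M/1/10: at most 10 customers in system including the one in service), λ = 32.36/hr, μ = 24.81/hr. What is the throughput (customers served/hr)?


ρ = 1.3043; P_K = (1−ρ)ρ^10/(1−ρ^11) = 0.246579
λ_eff = λ(1 − P_K) = 32.36·(1 − 0.246579) = 32.36·0.753421 = 24.3807 /hr

Final: 24.3807 /hr


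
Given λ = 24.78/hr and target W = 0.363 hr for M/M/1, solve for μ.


W = 1/(μ−λ) ⇒ μ − λ = 1/W = 1/0.363 = 2.7548
μ = λ + 1/W = 24.78 + 2.7548 = 27.5348 per hr

Final: 27.5348 /hr


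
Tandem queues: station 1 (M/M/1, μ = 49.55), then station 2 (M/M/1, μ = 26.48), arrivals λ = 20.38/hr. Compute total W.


Each node sees arrival rate λ = 20.38/hr (tandem ⇒ throughput preserved).
W₁ = 1/(μ₁−λ) = 1/(49.55−20.38) = 0.03428 hr
W₂ = 1/(μ₂−λ) = 1/(26.48−20.38) = 0.16393 hr
W_total = W₁ + W₂ = 0.03428 + 0.16393 = 0.19822 hr

Final: 0.19822 hr


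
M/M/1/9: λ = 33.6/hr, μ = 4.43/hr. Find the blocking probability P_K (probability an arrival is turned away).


ρ = λ/μ = 33.6/4.43 = 7.5847
P_K = (1−ρ)ρ^K/(1−ρ^(K+1)) = (-6.5847·83065361.699548)/(1 − 630021704.989799)
= -546956343.290251/-630021703.989799 = 0.868155

Final: 0.868155


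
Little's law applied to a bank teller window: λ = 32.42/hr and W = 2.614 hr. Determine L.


L = λW = 32.42·2.614 = 84.7459

Final: 84.7459


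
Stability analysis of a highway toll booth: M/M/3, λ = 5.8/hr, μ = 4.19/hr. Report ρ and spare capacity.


Total capacity cμ = 3·4.19 = 12.57/hr
ρ = λ/(cμ) = 5.8/12.57 = 0.4614
Stable ⇔ ρ < 1: YES
Spare capacity = cμ − λ = 12.57 − 5.8 = 6.77/hr

Final: ρ = 0.4614; stable; margin = 6.77/hr


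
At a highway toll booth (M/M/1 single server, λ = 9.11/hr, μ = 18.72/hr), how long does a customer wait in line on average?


ρ = 9.11/18.72 = 0.4866
Wq = ρ/(μ−λ) = 0.4866/(18.72 − 9.11) = 0.4866/9.61 = 0.05064 hr

Final: 0.05064 hr


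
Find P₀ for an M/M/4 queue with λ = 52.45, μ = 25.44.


a = λ/μ = 52.45/25.44 = 2.0617; ρ = a/c = 0.5154
Σ_{k=0}^{3} a^k/k! (terms k=0..3) = 1.00000 + 2.06171 + 2.12533 + 1.46061 = 6.64765
Tail: a^4/(4!(1−ρ)) = 18.06814/(24·0.4846) = 1.55362
P₀ = 1/(6.64765 + 1.55362) = 1/8.20127 = 0.121932

Final: 0.121932


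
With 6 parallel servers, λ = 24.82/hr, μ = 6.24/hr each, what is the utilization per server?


ρ = λ/(cμ) = 24.82/(6·6.24) = 24.82/37.44 = 0.6629

Final: 0.6629


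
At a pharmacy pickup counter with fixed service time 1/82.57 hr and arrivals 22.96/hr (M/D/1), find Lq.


ρ = 22.96/82.57 = 0.2781
M/D/1: Lq = ρ²/(2(1−ρ)) = 0.07732/(2·0.7219) = 0.05355

Final: 0.05355


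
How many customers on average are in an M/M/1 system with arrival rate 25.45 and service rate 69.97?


ρ = λ/μ = 25.45/69.97 = 0.3637
L = ρ/(1−ρ) = 0.3637/(1 − 0.3637) = 0.3637/0.6363 = 0.5717

Final: 0.5717


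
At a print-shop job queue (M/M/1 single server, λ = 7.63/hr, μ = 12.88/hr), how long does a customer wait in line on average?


ρ = 7.63/12.88 = 0.5924
Wq = ρ/(μ−λ) = 0.5924/(12.88 − 7.63) = 0.5924/5.25 = 0.1128 hr

Final: 0.1128 hr


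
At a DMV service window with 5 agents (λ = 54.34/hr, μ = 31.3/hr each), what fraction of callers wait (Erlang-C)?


a = λ/μ = 1.7361; ρ = a/5 = 0.3472
P₀ = 0.175589 (from M/M/c formula)
C(c,a) = [a^c/(c!(1−ρ))]·P₀ = [15.77163/(120·0.6528)]·0.175589
= 0.20134·0.175589 = 0.035353

Final: 0.035353


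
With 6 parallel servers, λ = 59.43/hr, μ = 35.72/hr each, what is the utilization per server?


ρ = λ/(cμ) = 59.43/(6·35.72) = 59.43/214.32 = 0.2773

Final: 0.2773


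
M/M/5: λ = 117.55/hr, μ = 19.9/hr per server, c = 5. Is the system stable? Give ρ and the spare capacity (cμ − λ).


Total capacity cμ = 5·19.9 = 99.50/hr
ρ = λ/(cμ) = 117.55/99.50 = 1.1814
Stable ⇔ ρ < 1: NO
Spare capacity = cμ − λ = 99.50 − 117.55 = -18.05/hr

Final: ρ = 1.1814; unstable; margin = -18.05/hr


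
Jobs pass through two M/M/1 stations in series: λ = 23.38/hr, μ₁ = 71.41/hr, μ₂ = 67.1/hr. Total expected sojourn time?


Each node sees arrival rate λ = 23.38/hr (tandem ⇒ throughput preserved).
W₁ = 1/(μ₁−λ) = 1/(71.41−23.38) = 0.02082 hr
W₂ = 1/(μ₂−λ) = 1/(67.1−23.38) = 0.02287 hr
W_total = W₁ + W₂ = 0.02082 + 0.02287 = 0.04369 hr

Final: 0.04369 hr


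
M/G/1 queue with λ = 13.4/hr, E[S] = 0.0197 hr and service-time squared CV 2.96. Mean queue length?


ρ = λ·E[S] = 13.4·0.0197 = 0.2640
Lq = ρ²(1+C_s²)/(2(1−ρ)) = 0.06969·(1+2.96)/(2·0.7360)
= 0.06969·3.9600/1.4720 = 0.18746

Final: 0.18746


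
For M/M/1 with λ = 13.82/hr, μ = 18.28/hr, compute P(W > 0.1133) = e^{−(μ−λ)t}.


W ~ Exponential(μ−λ) for M/M/1.
μ − λ = 18.28 − 13.82 = 4.4600
P(W > t) = e^{−(μ−λ)t} = e^{−0.5053} = 0.603314

Final: 0.603314


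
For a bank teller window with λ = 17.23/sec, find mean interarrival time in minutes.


Mean interarrival time = 1/λ = 1/17.23 second = 0.05804 second
In minutes: 0.05804 × 0.0166667 = 0.0009673 min

Final: 0.0009673 min


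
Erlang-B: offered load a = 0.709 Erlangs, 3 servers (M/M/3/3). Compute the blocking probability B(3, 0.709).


B(c,a) = (a^c/c!) / Σ_{k=0}^{c} a^k/k!
a^3/3! = 0.059400
Σ terms (k=0..3): 1.00000 + 0.70900 + 0.25134 + 0.05940 = 2.019741
B = 0.059400/2.019741 = 0.029410

Final: 0.029410


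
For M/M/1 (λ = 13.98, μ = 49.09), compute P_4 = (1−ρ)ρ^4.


ρ = 13.98/49.09 = 0.2848
P_n = (1−ρ)·ρ^n = (1 − 0.2848)·0.2848^4 = 0.7152·0.006577 = 0.004704

Final: 0.004704


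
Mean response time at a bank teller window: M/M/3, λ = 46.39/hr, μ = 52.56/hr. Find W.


a = 0.8826; ρ = 0.2942; P₀ = 0.410767
Lq = P₀·a^c·ρ/(c!(1−ρ)²) = 0.02780
Wq = Lq/λ = 0.02780/46.39 = 0.0005993 hr
W = Wq + 1/μ = 0.0005993 + 0.01903 = 0.01963 hr

Final: 0.01963 hr


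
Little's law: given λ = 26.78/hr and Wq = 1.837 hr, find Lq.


Lq = λWq = 26.78·1.837 = 49.1949

Final: 49.1949


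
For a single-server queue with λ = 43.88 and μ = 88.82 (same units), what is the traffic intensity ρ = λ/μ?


ρ = λ/μ = 43.88/88.82 = 0.4940

Final: 0.4940


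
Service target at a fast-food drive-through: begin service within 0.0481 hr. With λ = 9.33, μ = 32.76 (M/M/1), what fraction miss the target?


ρ = 9.33/32.76 = 0.2848
P(Wq > t) = ρ·e^{−(μ−λ)t} = 0.2848·e^{−1.1270}
= 0.2848·0.324009 = 0.092277

Final: 0.092277


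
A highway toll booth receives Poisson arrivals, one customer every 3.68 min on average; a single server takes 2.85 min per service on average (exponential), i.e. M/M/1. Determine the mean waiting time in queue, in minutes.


λ = 60/3.68 = 16.3043 /hr
μ = 60/2.85 = 21.0526 /hr
ρ = λ/μ = 16.3043/21.0526 = 0.7745
Wq = ρ/(μ−λ) = 0.7745/(21.0526−16.3043) = 0.16310 hr
In minutes: 0.16310·60 = 9.786 min

Final: 9.786 min


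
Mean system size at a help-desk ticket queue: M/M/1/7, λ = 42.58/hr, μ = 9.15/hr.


ρ = 42.58/9.15 = 4.6536
L = ρ[1 − (K+1)ρ^K + Kρ^(K+1)] / [(1−ρ)(1−ρ^(K+1))]
Numerator: 4.6536·(1 − 8·47259.806731 + 7·219925.964000) = 5404655.174318
Denominator: (-3.6536)·(-219924.964000) = 803507.272843
L = 5404655.174318/803507.272843 = 6.7263

Final: 6.7263


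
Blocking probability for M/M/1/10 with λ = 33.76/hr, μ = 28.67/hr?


ρ = λ/μ = 33.76/28.67 = 1.1775
P_K = (1−ρ)ρ^K/(1−ρ^(K+1)) = (-0.1775·5.125632)/(1 − 6.035624)
= -0.909992/-5.035624 = 0.180711

Final: 0.180711


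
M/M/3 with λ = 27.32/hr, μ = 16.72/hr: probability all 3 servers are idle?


a = λ/μ = 27.32/16.72 = 1.6340; ρ = a/c = 0.5447
Σ_{k=0}^{2} a^k/k! (terms k=0..2) = 1.00000 + 1.63397 + 1.33493 = 3.96890
Tail: a^3/(3!(1−ρ)) = 4.36248/(6·0.4553) = 1.59677
P₀ = 1/(3.96890 + 1.59677) = 1/5.56568 = 0.179673

Final: 0.179673


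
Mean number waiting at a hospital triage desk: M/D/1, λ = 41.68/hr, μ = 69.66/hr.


ρ = 41.68/69.66 = 0.5983
M/D/1: Lq = ρ²/(2(1−ρ)) = 0.3580/(2·0.4017) = 0.44565

Final: 0.44565


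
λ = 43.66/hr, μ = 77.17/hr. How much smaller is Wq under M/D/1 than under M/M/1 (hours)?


ρ = 43.66/77.17 = 0.5658
Wq(M/M/1) = ρ/(μ−λ) = 0.5658/33.51 = 0.01688 hr
Wq(M/D/1) = ρ/(2(μ−λ)) = 0.008442 hr
Savings = 0.01688 − 0.008442 = 0.008442 hr

Final: 0.008442 hr


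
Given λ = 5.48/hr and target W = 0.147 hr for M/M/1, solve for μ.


W = 1/(μ−λ) ⇒ μ − λ = 1/W = 1/0.147 = 6.8027
μ = λ + 1/W = 5.48 + 6.8027 = 12.2827 per hr

Final: 12.2827 /hr


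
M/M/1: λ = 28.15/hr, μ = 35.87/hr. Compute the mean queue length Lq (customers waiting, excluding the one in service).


ρ = 28.15/35.87 = 0.7848
Lq = ρ²/(1−ρ) = 0.6159/0.2152 = 2.8616

Final: 2.8616


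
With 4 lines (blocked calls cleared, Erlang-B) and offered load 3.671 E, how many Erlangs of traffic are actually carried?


B(4,3.671) = 0.277982 (Erlang-B)
Carried load = a(1 − B) = 3.671·(1 − 0.277982) = 3.671·0.722018 = 2.6505 E

Final: 2.6505 Erlangs


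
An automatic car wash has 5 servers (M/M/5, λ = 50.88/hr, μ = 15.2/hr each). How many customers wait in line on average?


a = λ/μ = 3.3474; ρ = a/5 = 0.6695
P₀ = 0.031223
Lq = P₀·a^c·ρ / (c!·(1−ρ)²) = 0.031223·420.25953·0.6695/(120·0.10925)
= 0.67008

Final: 0.67008


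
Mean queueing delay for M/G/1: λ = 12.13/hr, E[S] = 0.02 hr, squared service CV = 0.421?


ρ = λ·E[S] = 12.13·0.02 = 0.2426
E[S²] = E[S]²(1+C_s²) = 0.02²·(1+0.421) = 0.0005684
Wq = λ·E[S²]/(2(1−ρ)) = 12.13·0.0005684/(2·0.7574) = 0.004552 hr

Final: 0.004552 hr


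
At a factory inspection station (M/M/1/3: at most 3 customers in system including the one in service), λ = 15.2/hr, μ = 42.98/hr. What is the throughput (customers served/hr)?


ρ = 0.3537; P_K = (1−ρ)ρ^3/(1−ρ^4) = 0.029043
λ_eff = λ(1 − P_K) = 15.2·(1 − 0.029043) = 15.2·0.970957 = 14.7585 /hr

Final: 14.7585 /hr


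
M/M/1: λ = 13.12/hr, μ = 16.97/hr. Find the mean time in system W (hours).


W = 1/(μ−λ) = 1/(16.97 − 13.12) = 1/3.85 = 0.2597 hr

Final: 0.2597 hr


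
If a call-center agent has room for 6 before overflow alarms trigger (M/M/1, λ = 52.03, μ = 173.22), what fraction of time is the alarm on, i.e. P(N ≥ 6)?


ρ = 52.03/173.22 = 0.3004
P(N ≥ n) = ρ^n = 0.3004^6 = 0.0007344

Final: 0.0007344


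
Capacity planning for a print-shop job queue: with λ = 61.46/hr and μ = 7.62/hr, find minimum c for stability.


Stability requires cμ > λ ⇔ c > λ/μ.
λ/μ = 61.46/7.62 = 8.0656
Minimum integer c = ⌊8.0656⌋ + 1 = 9
Check: 9·7.62 = 68.58 > 61.46, while 8·7.62 = 60.96 ≤ 61.46

Final: 9 servers


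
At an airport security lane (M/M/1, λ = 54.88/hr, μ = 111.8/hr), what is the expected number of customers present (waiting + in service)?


ρ = λ/μ = 54.88/111.8 = 0.4909
L = ρ/(1−ρ) = 0.4909/(1 − 0.4909) = 0.4909/0.5091 = 0.9642

Final: 0.9642


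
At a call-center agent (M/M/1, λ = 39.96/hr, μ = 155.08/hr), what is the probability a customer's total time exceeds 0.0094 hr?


W ~ Exponential(μ−λ) for M/M/1.
μ − λ = 155.08 − 39.96 = 115.1200
P(W > t) = e^{−(μ−λ)t} = e^{−1.0821} = 0.338874

Final: 0.338874


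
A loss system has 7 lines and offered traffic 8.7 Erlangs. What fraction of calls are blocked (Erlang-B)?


B(c,a) = (a^c/c!) / Σ_{k=0}^{c} a^k/k!
a^7/7! = 748.521418
Σ terms (k=0..7): 1.00000 + 8.70000 + 37.84500 + 109.75050 + 238.70734 + 415.35077 + 602.25861 + 748.52142 = 2162.133636
B = 748.521418/2162.133636 = 0.346196

Final: 0.346196


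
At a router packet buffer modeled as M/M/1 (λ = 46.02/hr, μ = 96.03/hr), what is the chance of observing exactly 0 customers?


ρ = 46.02/96.03 = 0.4792
P_n = (1−ρ)·ρ^n = (1 − 0.4792)·0.4792^0 = 0.5208·1.000000 = 0.520775

Final: 0.520775


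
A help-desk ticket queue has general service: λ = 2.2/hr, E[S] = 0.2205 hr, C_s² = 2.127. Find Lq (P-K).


ρ = λ·E[S] = 2.2·0.2205 = 0.4851
Lq = ρ²(1+C_s²)/(2(1−ρ)) = 0.2353·(1+2.127)/(2·0.5149)
= 0.2353·3.1270/1.0298 = 0.71456

Final: 0.71456


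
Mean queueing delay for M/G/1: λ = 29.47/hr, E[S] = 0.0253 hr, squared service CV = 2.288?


ρ = λ·E[S] = 29.47·0.0253 = 0.7456
E[S²] = E[S]²(1+C_s²) = 0.0253²·(1+2.288) = 0.002105
Wq = λ·E[S²]/(2(1−ρ)) = 29.47·0.002105/(2·0.2544) = 0.12190 hr

Final: 0.12190 hr


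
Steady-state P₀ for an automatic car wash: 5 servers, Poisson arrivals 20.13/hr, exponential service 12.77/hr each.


a = λ/μ = 20.13/12.77 = 1.5764; ρ = a/c = 0.3153
Σ_{k=0}^{4} a^k/k! (terms k=0..4) = 1.00000 + 1.57635 + 1.24244 + 0.65284 + 0.25728 = 4.72891
Tail: a^5/(5!(1−ρ)) = 9.73340/(120·0.6847) = 0.11846
P₀ = 1/(4.72891 + 0.11846) = 1/4.84737 = 0.206298

Final: 0.206298


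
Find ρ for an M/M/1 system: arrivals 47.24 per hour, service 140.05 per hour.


ρ = λ/μ = 47.24/140.05 = 0.3373

Final: 0.3373


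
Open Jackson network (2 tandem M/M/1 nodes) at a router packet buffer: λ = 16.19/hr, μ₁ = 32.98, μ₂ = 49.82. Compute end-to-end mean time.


Each node sees arrival rate λ = 16.19/hr (tandem ⇒ throughput preserved).
W₁ = 1/(μ₁−λ) = 1/(32.98−16.19) = 0.05956 hr
W₂ = 1/(μ₂−λ) = 1/(49.82−16.19) = 0.02974 hr
W_total = W₁ + W₂ = 0.05956 + 0.02974 = 0.08929 hr

Final: 0.08929 hr


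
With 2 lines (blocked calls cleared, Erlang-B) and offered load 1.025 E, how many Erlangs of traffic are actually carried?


B(2,1.025) = 0.205980 (Erlang-B)
Carried load = a(1 − B) = 1.025·(1 − 0.205980) = 1.025·0.794020 = 0.8139 E

Final: 0.8139 Erlangs


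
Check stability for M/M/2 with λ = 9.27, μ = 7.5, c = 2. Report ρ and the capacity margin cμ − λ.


Total capacity cμ = 2·7.5 = 15.00/hr
ρ = λ/(cμ) = 9.27/15.00 = 0.6180
Stable ⇔ ρ < 1: YES
Spare capacity = cμ − λ = 15.00 − 9.27 = 5.73/hr

Final: ρ = 0.6180; stable; margin = 5.73/hr


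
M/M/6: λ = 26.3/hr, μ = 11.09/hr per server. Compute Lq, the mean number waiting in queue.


a = λ/μ = 2.3715; ρ = a/6 = 0.3953
P₀ = 0.092954
Lq = P₀·a^c·ρ / (c!·(1−ρ)²) = 0.092954·177.88741·0.3953/(720·0.36572)
= 0.02482

Final: 0.02482


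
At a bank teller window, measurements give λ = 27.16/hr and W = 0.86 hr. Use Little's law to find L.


L = λW = 27.16·0.86 = 23.3576

Final: 23.3576


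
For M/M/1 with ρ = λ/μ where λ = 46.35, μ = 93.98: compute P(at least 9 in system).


ρ = 46.35/93.98 = 0.4932
P(N ≥ n) = ρ^n = 0.4932^9 = 0.001726

Final: 0.001726


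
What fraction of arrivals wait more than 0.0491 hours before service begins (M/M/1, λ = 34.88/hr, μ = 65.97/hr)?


ρ = 34.88/65.97 = 0.5287
P(Wq > t) = ρ·e^{−(μ−λ)t} = 0.5287·e^{−1.5265}
= 0.5287·0.217291 = 0.114887

Final: 0.114887


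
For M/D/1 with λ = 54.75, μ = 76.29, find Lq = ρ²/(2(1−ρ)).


ρ = 54.75/76.29 = 0.7177
M/D/1: Lq = ρ²/(2(1−ρ)) = 0.5150/(2·0.2823) = 0.91206

Final: 0.91206


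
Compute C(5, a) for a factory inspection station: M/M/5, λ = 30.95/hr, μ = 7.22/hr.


a = λ/μ = 4.2867; ρ = a/5 = 0.8573
P₀ = 0.007922 (from M/M/c formula)
C(c,a) = [a^c/(c!(1−ρ))]·P₀ = [1447.49569/(120·0.1427)]·0.007922
= 84.55436·0.007922 = 0.669858

Final: 0.669858


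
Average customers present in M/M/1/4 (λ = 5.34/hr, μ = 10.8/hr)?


ρ = 5.34/10.8 = 0.4944
L = ρ[1 − (K+1)ρ^K + Kρ^(K+1)] / [(1−ρ)(1−ρ^(K+1))]
Numerator: 0.4944·(1 − 5·0.059768 + 4·0.029552) = 0.405132
Denominator: (0.5056)·(0.970448) = 0.490615
L = 0.405132/0.490615 = 0.8258

Final: 0.8258


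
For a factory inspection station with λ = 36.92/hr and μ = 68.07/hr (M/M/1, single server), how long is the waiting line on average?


ρ = 36.92/68.07 = 0.5424
Lq = ρ²/(1−ρ) = 0.2942/0.4576 = 0.6428

Final: 0.6428


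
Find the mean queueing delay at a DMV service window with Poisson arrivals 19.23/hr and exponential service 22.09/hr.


ρ = 19.23/22.09 = 0.8705
Wq = ρ/(μ−λ) = 0.8705/(22.09 − 19.23) = 0.8705/2.86 = 0.3044 hr

Final: 0.3044 hr


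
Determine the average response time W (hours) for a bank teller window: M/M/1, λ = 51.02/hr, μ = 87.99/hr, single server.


W = 1/(μ−λ) = 1/(87.99 − 51.02) = 1/36.97 = 0.02705 hr

Final: 0.02705 hr


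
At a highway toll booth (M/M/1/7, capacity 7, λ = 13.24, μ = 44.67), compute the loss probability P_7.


ρ = λ/μ = 13.24/44.67 = 0.2964
P_K = (1−ρ)ρ^K/(1−ρ^(K+1)) = (0.7036·0.0002010)/(1 − 0.00005956)
= 0.0001414/0.999940 = 0.0001414

Final: 0.0001414


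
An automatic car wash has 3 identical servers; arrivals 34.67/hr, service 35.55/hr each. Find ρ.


ρ = λ/(cμ) = 34.67/(3·35.55) = 34.67/106.65 = 0.3251

Final: 0.3251


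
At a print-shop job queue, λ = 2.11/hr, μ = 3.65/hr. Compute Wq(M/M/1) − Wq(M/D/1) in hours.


ρ = 2.11/3.65 = 0.5781
Wq(M/M/1) = ρ/(μ−λ) = 0.5781/1.54 = 0.37538 hr
Wq(M/D/1) = ρ/(2(μ−λ)) = 0.18769 hr
Savings = 0.37538 − 0.18769 = 0.18769 hr

Final: 0.18769 hr


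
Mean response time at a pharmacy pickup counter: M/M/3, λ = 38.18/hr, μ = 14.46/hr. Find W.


a = 2.6404; ρ = 0.8801; P₀ = 0.030562
Lq = P₀·a^c·ρ/(c!(1−ρ)²) = 5.74321
Wq = Lq/λ = 5.74321/38.18 = 0.15042 hr
W = Wq + 1/μ = 0.15042 + 0.06916 = 0.21958 hr

Final: 0.21958 hr


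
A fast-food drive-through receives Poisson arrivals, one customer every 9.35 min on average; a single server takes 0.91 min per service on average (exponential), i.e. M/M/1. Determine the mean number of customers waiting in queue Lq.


λ = 60/9.35 = 6.4171 /hr
μ = 60/0.91 = 65.9341 /hr
ρ = λ/μ = 6.4171/65.9341 = 0.09733
Lq = ρ²/(1−ρ) = 0.009472/0.9027 = 0.01049

Final: 0.01049


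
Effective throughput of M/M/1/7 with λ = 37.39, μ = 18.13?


ρ = 2.0623; P_K = (1−ρ)ρ^7/(1−ρ^8) = 0.516690
λ_eff = λ(1 − P_K) = 37.39·(1 − 0.516690) = 37.39·0.483310 = 18.0710 /hr

Final: 18.0710 /hr


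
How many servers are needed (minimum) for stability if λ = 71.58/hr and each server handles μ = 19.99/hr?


Stability requires cμ > λ ⇔ c > λ/μ.
λ/μ = 71.58/19.99 = 3.5808
Minimum integer c = ⌊3.5808⌋ + 1 = 4
Check: 4·19.99 = 79.96 > 71.58, while 3·19.99 = 59.97 ≤ 71.58

Final: 4 servers


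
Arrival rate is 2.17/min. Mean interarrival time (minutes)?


Mean interarrival time = 1/λ = 1/2.17 minute = 0.46083 minute
In minutes: 0.46083 × 1 = 0.4608 min

Final: 0.4608 min


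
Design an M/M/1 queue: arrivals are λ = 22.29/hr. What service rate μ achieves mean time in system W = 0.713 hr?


W = 1/(μ−λ) ⇒ μ − λ = 1/W = 1/0.713 = 1.4025
μ = λ + 1/W = 22.29 + 1.4025 = 23.6925 per hr

Final: 23.6925 /hr


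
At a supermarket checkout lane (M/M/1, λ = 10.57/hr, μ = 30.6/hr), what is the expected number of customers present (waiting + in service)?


ρ = λ/μ = 10.57/30.6 = 0.3454
L = ρ/(1−ρ) = 0.3454/(1 − 0.3454) = 0.3454/0.6546 = 0.5277

Final: 0.5277


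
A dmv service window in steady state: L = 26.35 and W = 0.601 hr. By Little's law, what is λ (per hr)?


λ = L/W = 26.35/0.601 = 43.8436 /hr

Final: 43.8436 /hr


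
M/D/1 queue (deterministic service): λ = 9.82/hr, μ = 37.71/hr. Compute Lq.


ρ = 9.82/37.71 = 0.2604
M/D/1: Lq = ρ²/(2(1−ρ)) = 0.06781/(2·0.7396) = 0.04584

Final: 0.04584


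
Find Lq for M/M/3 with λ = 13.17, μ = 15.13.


a = λ/μ = 0.8705; ρ = a/3 = 0.2902
P₀ = 0.415946
Lq = P₀·a^c·ρ / (c!·(1−ρ)²) = 0.415946·0.65954·0.2902/(6·0.50388)
= 0.02633

Final: 0.02633


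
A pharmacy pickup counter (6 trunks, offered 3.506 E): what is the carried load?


B(6,3.506) = 0.082878 (Erlang-B)
Carried load = a(1 − B) = 3.506·(1 − 0.082878) = 3.506·0.917122 = 3.2154 E

Final: 3.2154 Erlangs


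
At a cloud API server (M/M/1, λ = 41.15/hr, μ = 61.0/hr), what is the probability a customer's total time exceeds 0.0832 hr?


W ~ Exponential(μ−λ) for M/M/1.
μ − λ = 61.0 − 41.15 = 19.8500
P(W > t) = e^{−(μ−λ)t} = e^{−1.6515} = 0.191758

Final: 0.191758


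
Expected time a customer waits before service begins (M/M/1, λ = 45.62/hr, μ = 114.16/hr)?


ρ = 45.62/114.16 = 0.3996
Wq = ρ/(μ−λ) = 0.3996/(114.16 − 45.62) = 0.3996/68.54 = 0.005830 hr

Final: 0.005830 hr


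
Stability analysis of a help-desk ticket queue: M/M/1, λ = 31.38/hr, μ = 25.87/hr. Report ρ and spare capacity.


Total capacity cμ = 1·25.87 = 25.87/hr
ρ = λ/(cμ) = 31.38/25.87 = 1.2130
Stable ⇔ ρ < 1: NO
Spare capacity = cμ − λ = 25.87 − 31.38 = -5.51/hr

Final: ρ = 1.2130; unstable; margin = -5.51/hr


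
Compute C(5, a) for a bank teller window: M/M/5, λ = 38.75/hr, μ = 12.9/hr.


a = λ/μ = 3.0039; ρ = a/5 = 0.6008
P₀ = 0.046445 (from M/M/c formula)
C(c,a) = [a^c/(c!(1−ρ))]·P₀ = [244.57383/(120·0.3992)]·0.046445
= 5.10518·0.046445 = 0.237112

Final: 0.237112


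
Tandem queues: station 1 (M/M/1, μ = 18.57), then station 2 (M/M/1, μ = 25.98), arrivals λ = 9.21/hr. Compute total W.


Each node sees arrival rate λ = 9.21/hr (tandem ⇒ throughput preserved).
W₁ = 1/(μ₁−λ) = 1/(18.57−9.21) = 0.10684 hr
W₂ = 1/(μ₂−λ) = 1/(25.98−9.21) = 0.05963 hr
W_total = W₁ + W₂ = 0.10684 + 0.05963 = 0.16647 hr

Final: 0.16647 hr


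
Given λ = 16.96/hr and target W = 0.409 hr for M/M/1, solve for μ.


W = 1/(μ−λ) ⇒ μ − λ = 1/W = 1/0.409 = 2.4450
μ = λ + 1/W = 16.96 + 2.4450 = 19.4050 per hr

Final: 19.4050 /hr


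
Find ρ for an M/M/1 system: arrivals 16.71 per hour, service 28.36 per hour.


ρ = λ/μ = 16.71/28.36 = 0.5892

Final: 0.5892


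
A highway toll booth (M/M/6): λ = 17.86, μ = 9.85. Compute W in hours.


a = 1.8132; ρ = 0.3022; P₀ = 0.162999
Lq = P₀·a^c·ρ/(c!(1−ρ)²) = 0.004993
Wq = Lq/λ = 0.004993/17.86 = 0.0002796 hr
W = Wq + 1/μ = 0.0002796 + 0.10152 = 0.10180 hr

Final: 0.10180 hr


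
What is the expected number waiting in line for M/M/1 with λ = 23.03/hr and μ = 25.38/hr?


ρ = 23.03/25.38 = 0.9074
Lq = ρ²/(1−ρ) = 0.8234/0.09259 = 8.8926

Final: 8.8926


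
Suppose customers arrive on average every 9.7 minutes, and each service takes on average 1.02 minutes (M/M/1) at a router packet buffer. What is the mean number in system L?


λ = 60/9.7 = 6.1856 /hr
μ = 60/1.02 = 58.8235 /hr
ρ = λ/μ = 6.1856/58.8235 = 0.1052
L = ρ/(1−ρ) = 0.1052/0.8948 = 0.1175

Final: 0.1175


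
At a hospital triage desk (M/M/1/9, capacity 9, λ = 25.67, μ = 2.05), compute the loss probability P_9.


ρ = λ/μ = 25.67/2.05 = 12.5220
P_K = (1−ρ)ρ^K/(1−ρ^(K+1)) = (-11.5220·7569166673.645878)/(1 − 94780735859.751068)
= -87211569186.105194/-94780735858.751068 = 0.920140

Final: 0.920140


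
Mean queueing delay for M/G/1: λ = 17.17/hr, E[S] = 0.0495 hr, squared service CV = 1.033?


ρ = λ·E[S] = 17.17·0.0495 = 0.8499
E[S²] = E[S]²(1+C_s²) = 0.0495²·(1+1.033) = 0.004981
Wq = λ·E[S²]/(2(1−ρ)) = 17.17·0.004981/(2·0.1501) = 0.28494 hr

Final: 0.28494 hr


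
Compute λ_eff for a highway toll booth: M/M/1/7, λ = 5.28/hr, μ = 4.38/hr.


ρ = 1.2055; P_K = (1−ρ)ρ^7/(1−ρ^8) = 0.219727
λ_eff = λ(1 − P_K) = 5.28·(1 − 0.219727) = 5.28·0.780273 = 4.1198 /hr

Final: 4.1198 /hr


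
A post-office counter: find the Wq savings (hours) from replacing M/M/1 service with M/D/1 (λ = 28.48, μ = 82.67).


ρ = 28.48/82.67 = 0.3445
Wq(M/M/1) = ρ/(μ−λ) = 0.3445/54.19 = 0.006357 hr
Wq(M/D/1) = ρ/(2(μ−λ)) = 0.003179 hr
Savings = 0.006357 − 0.003179 = 0.003179 hr

Final: 0.003179 hr


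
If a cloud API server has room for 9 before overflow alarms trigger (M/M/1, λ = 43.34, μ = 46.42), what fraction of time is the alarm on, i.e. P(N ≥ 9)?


ρ = 43.34/46.42 = 0.9336
P(N ≥ n) = ρ^n = 0.9336^9 = 0.539081

Final: 0.539081


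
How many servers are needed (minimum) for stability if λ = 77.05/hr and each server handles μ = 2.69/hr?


Stability requires cμ > λ ⇔ c > λ/μ.
λ/μ = 77.05/2.69 = 28.6431
Minimum integer c = ⌊28.6431⌋ + 1 = 29
Check: 29·2.69 = 78.01 > 77.05, while 28·2.69 = 75.32 ≤ 77.05

Final: 29 servers


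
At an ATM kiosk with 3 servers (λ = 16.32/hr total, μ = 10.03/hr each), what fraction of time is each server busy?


ρ = λ/(cμ) = 16.32/(3·10.03) = 16.32/30.09 = 0.5424

Final: 0.5424


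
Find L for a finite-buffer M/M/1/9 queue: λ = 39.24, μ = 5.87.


ρ = 39.24/5.87 = 6.6848
L = ρ[1 − (K+1)ρ^K + Kρ^(K+1)] / [(1−ρ)(1−ρ^(K+1))]
Numerator: 6.6848·(1 − 10·26657417.704158 + 9·178200523.119447) = 8939169689.436518
Denominator: (-5.6848)·(-178200522.119447) = 1013041128.300843
L = 8939169689.436518/1013041128.300843 = 8.8241

Final: 8.8241


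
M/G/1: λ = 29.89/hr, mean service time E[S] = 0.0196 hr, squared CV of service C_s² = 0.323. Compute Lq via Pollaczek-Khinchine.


ρ = λ·E[S] = 29.89·0.0196 = 0.5858
Lq = ρ²(1+C_s²)/(2(1−ρ)) = 0.3432·(1+0.323)/(2·0.4142)
= 0.3432·1.3230/0.8283 = 0.54819

Final: 0.54819


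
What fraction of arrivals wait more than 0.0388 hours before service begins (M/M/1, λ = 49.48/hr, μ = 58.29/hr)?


ρ = 49.48/58.29 = 0.8489
P(Wq > t) = ρ·e^{−(μ−λ)t} = 0.8489·e^{−0.3418}
= 0.8489·0.710470 = 0.603089

Final: 0.603089


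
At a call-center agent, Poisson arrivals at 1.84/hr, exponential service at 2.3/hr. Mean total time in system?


W = 1/(μ−λ) = 1/(2.3 − 1.84) = 1/0.4600 = 2.1739 hr

Final: 2.1739 hr


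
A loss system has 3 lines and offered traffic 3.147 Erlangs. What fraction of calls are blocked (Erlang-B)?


B(c,a) = (a^c/c!) / Σ_{k=0}^{c} a^k/k!
a^3/3! = 5.194443
Σ terms (k=0..3): 1.00000 + 3.14700 + 4.95180 + 5.19444 = 14.293247
B = 5.194443/14.293247 = 0.363419

Final: 0.363419


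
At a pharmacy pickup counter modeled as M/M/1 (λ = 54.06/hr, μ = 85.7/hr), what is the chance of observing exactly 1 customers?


ρ = 54.06/85.7 = 0.6308
P_n = (1−ρ)·ρ^n = (1 − 0.6308)·0.6308^1 = 0.3692·0.630805 = 0.232890

Final: 0.232890


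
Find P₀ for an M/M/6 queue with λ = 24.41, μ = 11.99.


a = λ/μ = 24.41/11.99 = 2.0359; ρ = a/c = 0.3393
Σ_{k=0}^{5} a^k/k! (terms k=0..5) = 1.00000 + 2.03586 + 2.07237 + 1.40635 + 0.71579 + 0.29145 = 7.52182
Tail: a^6/(6!(1−ρ)) = 71.20190/(720·0.6607) = 0.14968
P₀ = 1/(7.52182 + 0.14968) = 1/7.67150 = 0.130353

Final: 0.130353
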